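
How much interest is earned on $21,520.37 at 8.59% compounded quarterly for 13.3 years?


Compound interest earned = final amount − principal.
A = P(1 + r/n)^(nt) = $21,520.37 × (1 + 0.0859/4)^(4 × 13.3) = $66,644.70
Interest = A − P = $66,644.70 − $21,520.37 = $45,124.33

Interest = A - P = $45,124.33


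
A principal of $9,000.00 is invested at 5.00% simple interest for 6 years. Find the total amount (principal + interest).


Total amount formula: A = P(1 + rt) = P + P·r·t
Interest: I = P × r × t = $9,000.00 × 0.05 × 6 = $2,700.00
A = P + I = $9,000.00 + $2,700.00 = $11,700.00

A = P + I = P(1 + rt) = $11,700.00


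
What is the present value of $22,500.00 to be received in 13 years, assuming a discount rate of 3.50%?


Present value formula: PV = FV / (1 + r)^t
PV = $22,500.00 / (1 + 0.035)^13
PV = $22,500.00 / 1.563956
PV = $14,386.59

PV = FV / (1 + r)^t = $14,386.59


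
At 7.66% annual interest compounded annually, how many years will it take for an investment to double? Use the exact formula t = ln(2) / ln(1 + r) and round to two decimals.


Doubling condition: (1 + r)^t = 2
Take ln of both sides: t × ln(1 + r) = ln(2)
t = ln(2) / ln(1 + r)
t = 0.693147 / 0.073808
t = 9.39

t = ln(2) / ln(1 + r) = 9.39 years


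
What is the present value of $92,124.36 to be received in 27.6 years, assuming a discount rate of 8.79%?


Present value formula: PV = FV / (1 + r)^t
PV = $92,124.36 / (1 + 0.0879)^27.6
PV = $92,124.36 / 10.229532
PV = $9,005.73

PV = FV / (1 + r)^t = $9,005.73


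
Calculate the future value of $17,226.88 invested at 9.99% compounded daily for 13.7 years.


Compound interest formula: A = P(1 + r/n)^(nt)
A = $17,226.88 × (1 + 0.0999/365)^(365 × 13.7)
Growth factor: (1 + 0.0999/365)^5000.5 = 3.929227
A = $17,226.88 × 3.929227
A = $67,688.32

A = P(1 + r/n)^(nt) = $67,688.32


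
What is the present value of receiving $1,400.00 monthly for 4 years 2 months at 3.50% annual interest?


Present value of an ordinary annuity: PV = PMT × (1 − (1 + r)^(−n)) / r
Monthly rate r = 0.035/12 ≈ 0.00291667, n = 50
PV = $1,400.00 × (1 − (1 + 0.035/12)^(−50)) / (0.035/12)
PV = $1,400.00 × 46.462211
PV = $65,047.10

PV = PMT × (1-(1+r)^(-n))/r = $65,047.10


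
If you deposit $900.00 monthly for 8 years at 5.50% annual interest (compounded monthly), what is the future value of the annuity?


Future value of an ordinary annuity: FV = PMT × ((1 + r)^n − 1) / r
Monthly rate r = 0.055/12 ≈ 0.00458333, n = 96
FV = $900.00 × ((1 + 0.055/12)^96 − 1) / (0.055/12)
FV = $900.00 × 120.250282
FV = $108,225.25

FV = PMT × ((1+r)^n - 1)/r = $108,225.25


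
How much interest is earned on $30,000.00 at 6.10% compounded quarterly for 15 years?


Compound interest earned = final amount − principal.
A = P(1 + r/n)^(nt) = $30,000.00 × (1 + 0.061/4)^(4 × 15) = $74,387.70
Interest = A − P = $74,387.70 − $30,000.00 = $44,387.70

Interest = A - P = $44,387.70


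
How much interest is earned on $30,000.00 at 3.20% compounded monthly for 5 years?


Compound interest earned = final amount − principal.
A = P(1 + r/n)^(nt) = $30,000.00 × (1 + 0.032/12)^(12 × 5) = $35,197.83
Interest = A − P = $35,197.83 − $30,000.00 = $5,197.83

Interest = A - P = $5,197.83


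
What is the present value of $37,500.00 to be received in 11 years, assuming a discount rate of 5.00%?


Present value formula: PV = FV / (1 + r)^t
PV = $37,500.00 / (1 + 0.05)^11
PV = $37,500.00 / 1.7103394
PV = $21,925.47

PV = FV / (1 + r)^t = $21,925.47


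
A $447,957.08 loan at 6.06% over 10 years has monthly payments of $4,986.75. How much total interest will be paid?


Total paid over the life of the loan = PMT × n.
Total paid = $4,986.75 × 120 = $598,410.00
Total interest = total paid − principal = $598,410.00 − $447,957.08 = $150,452.92

Total interest = (PMT × n) - PV = $150,452.92


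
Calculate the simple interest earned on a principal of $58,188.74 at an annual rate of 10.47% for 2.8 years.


Simple interest formula: I = P × r × t
I = $58,188.74 × 0.1047 × 2.8
I = $17,058.61

I = P × r × t = $17,058.61


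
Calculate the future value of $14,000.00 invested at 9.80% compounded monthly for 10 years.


Compound interest formula: A = P(1 + r/n)^(nt)
A = $14,000.00 × (1 + 0.098/12)^(12 × 10)
Growth factor: (1 + 0.098/12)^120 = 2.653873
A = $14,000.00 × 2.653873
A = $37,154.22

A = P(1 + r/n)^(nt) = $37,154.22


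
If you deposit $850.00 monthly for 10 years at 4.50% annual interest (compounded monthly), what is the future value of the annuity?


Future value of an ordinary annuity: FV = PMT × ((1 + r)^n − 1) / r
Monthly rate r = 0.045/12 = 0.00375, n = 120
FV = $850.00 × ((1 + 0.045/12)^120 − 1) / (0.045/12)
FV = $850.00 × 151.198074
FV = $128,518.36

FV = PMT × ((1+r)^n - 1)/r = $128,518.36


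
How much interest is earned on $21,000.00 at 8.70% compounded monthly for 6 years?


Compound interest earned = final amount − principal.
A = P(1 + r/n)^(nt) = $21,000.00 × (1 + 0.087/12)^(12 × 6) = $35,326.71
Interest = A − P = $35,326.71 − $21,000.00 = $14,326.71

Interest = A - P = $14,326.71


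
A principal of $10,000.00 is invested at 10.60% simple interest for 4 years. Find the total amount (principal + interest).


Total amount formula: A = P(1 + rt) = P + P·r·t
Interest: I = P × r × t = $10,000.00 × 0.106 × 4 = $4,240.00
A = P + I = $10,000.00 + $4,240.00 = $14,240.00

A = P + I = P(1 + rt) = $14,240.00


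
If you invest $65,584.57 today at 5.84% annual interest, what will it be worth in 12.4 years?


Future value formula: FV = PV × (1 + r)^t
FV = $65,584.57 × (1 + 0.0584)^12.4
FV = $65,584.57 × 2.0214263
FV = $132,574.37

FV = PV × (1 + r)^t = $132,574.37


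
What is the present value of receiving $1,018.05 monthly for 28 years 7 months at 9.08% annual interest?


Present value of an ordinary annuity: PV = PMT × (1 − (1 + r)^(−n)) / r
Monthly rate r = 0.0908/12 ≈ 0.00756667, n = 343
PV = $1,018.05 × (1 − (1 + 0.0908/12)^(−343)) / (0.0908/12)
PV = $1,018.05 × 122.200295
PV = $124,406.01

PV = PMT × (1-(1+r)^(-n))/r = $124,406.01


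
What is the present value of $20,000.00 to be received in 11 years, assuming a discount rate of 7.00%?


Present value formula: PV = FV / (1 + r)^t
PV = $20,000.00 / (1 + 0.07)^11
PV = $20,000.00 / 2.104852
PV = $9,501.86

PV = FV / (1 + r)^t = $9,501.86


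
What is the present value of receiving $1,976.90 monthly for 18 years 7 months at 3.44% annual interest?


Present value of an ordinary annuity: PV = PMT × (1 − (1 + r)^(−n)) / r
Monthly rate r = 0.0344/12 ≈ 0.00286667, n = 223
PV = $1,976.90 × (1 − (1 + 0.0344/12)^(−223)) / (0.0344/12)
PV = $1,976.90 × 164.594634
PV = $325,387.13

PV = PMT × (1-(1+r)^(-n))/r = $325,387.13


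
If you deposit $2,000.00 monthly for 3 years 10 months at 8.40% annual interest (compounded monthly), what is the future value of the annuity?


Future value of an ordinary annuity: FV = PMT × ((1 + r)^n − 1) / r
Monthly rate r = 0.084/12 = 0.007, n = 46
FV = $2,000.00 × ((1 + 0.084/12)^46 − 1) / (0.084/12)
FV = $2,000.00 × 54.048248
FV = $108,096.50

FV = PMT × ((1+r)^n - 1)/r = $108,096.50


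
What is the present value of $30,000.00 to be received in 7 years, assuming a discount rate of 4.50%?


Present value formula: PV = FV / (1 + r)^t
PV = $30,000.00 / (1 + 0.045)^7
PV = $30,000.00 / 1.360862
PV = $22,044.85

PV = FV / (1 + r)^t = $22,044.85


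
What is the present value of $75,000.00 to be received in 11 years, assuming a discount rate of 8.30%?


Present value formula: PV = FV / (1 + r)^t
PV = $75,000.00 / (1 + 0.083)^11
PV = $75,000.00 / 2.4038813
PV = $31,199.54

PV = FV / (1 + r)^t = $31,199.54


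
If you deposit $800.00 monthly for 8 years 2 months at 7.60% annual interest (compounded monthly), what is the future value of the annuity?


Future value of an ordinary annuity: FV = PMT × ((1 + r)^n − 1) / r
Monthly rate r = 0.076/12 ≈ 0.00633333, n = 98
FV = $800.00 × ((1 + 0.076/12)^98 − 1) / (0.076/12)
FV = $800.00 × 135.241675
FV = $108,193.34

FV = PMT × ((1+r)^n - 1)/r = $108,193.34


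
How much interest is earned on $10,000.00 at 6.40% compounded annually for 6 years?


Compound interest earned = final amount − principal.
A = P(1 + r/n)^(nt) = $10,000.00 × (1 + 0.064/1)^(1 × 6) = $14,509.41
Interest = A − P = $14,509.41 − $10,000.00 = $4,509.41

Interest = A - P = $4,509.41


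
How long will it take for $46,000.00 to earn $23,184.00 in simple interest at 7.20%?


Rearrange the simple interest formula for t:
I = P × r × t  ⇒  t = I / (P × r)
t = $23,184.00 / ($46,000.00 × 0.072)
t = 7

t = I/(P×r) = 7 years


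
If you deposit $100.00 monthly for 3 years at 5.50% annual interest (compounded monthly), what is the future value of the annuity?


Future value of an ordinary annuity: FV = PMT × ((1 + r)^n − 1) / r
Monthly rate r = 0.055/12 ≈ 0.00458333, n = 36
FV = $100.00 × ((1 + 0.055/12)^36 − 1) / (0.055/12)
FV = $100.00 × 39.043331
FV = $3,904.33

FV = PMT × ((1+r)^n - 1)/r = $3,904.33


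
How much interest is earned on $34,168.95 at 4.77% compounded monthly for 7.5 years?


Compound interest earned = final amount − principal.
A = P(1 + r/n)^(nt) = $34,168.95 × (1 + 0.0477/12)^(12 × 7.5) = $48,830.65
Interest = A − P = $48,830.65 − $34,168.95 = $14,661.70

Interest = A - P = $14,661.70


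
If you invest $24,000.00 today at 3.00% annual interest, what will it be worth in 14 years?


Future value formula: FV = PV × (1 + r)^t
FV = $24,000.00 × (1 + 0.03)^14
FV = $24,000.00 × 1.5125897
FV = $36,302.15

FV = PV × (1 + r)^t = $36,302.15


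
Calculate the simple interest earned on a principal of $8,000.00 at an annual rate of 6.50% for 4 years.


Simple interest formula: I = P × r × t
I = $8,000.00 × 0.065 × 4
I = $2,080.00

I = P × r × t = $2,080.00


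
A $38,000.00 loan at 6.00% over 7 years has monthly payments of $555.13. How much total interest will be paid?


Total paid over the life of the loan = PMT × n.
Total paid = $555.13 × 84 = $46,630.92
Total interest = total paid − principal = $46,630.92 − $38,000.00 = $8,630.92

Total interest = (PMT × n) - PV = $8,630.92


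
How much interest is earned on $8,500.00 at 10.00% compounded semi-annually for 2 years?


Compound interest earned = final amount − principal.
A = P(1 + r/n)^(nt) = $8,500.00 × (1 + 0.1/2)^(2 × 2) = $10,331.80
Interest = A − P = $10,331.80 − $8,500.00 = $1,831.80

Interest = A - P = $1,831.80


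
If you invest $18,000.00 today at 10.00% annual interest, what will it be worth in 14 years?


Future value formula: FV = PV × (1 + r)^t
FV = $18,000.00 × (1 + 0.1)^14
FV = $18,000.00 × 3.7974983
FV = $68,354.97

FV = PV × (1 + r)^t = $68,354.97


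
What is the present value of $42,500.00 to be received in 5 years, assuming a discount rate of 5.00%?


Present value formula: PV = FV / (1 + r)^t
PV = $42,500.00 / (1 + 0.05)^5
PV = $42,500.00 / 1.2762816
PV = $33,299.86

PV = FV / (1 + r)^t = $33,299.86


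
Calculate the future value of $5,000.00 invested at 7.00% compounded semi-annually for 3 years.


Compound interest formula: A = P(1 + r/n)^(nt)
A = $5,000.00 × (1 + 0.07/2)^(2 × 3)
Growth factor: (1 + 0.07/2)^6 = 1.2292553
A = $5,000.00 × 1.2292553
A = $6,146.28

A = P(1 + r/n)^(nt) = $6,146.28


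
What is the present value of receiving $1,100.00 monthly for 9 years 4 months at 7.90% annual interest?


Present value of an ordinary annuity: PV = PMT × (1 − (1 + r)^(−n)) / r
Monthly rate r = 0.079/12 ≈ 0.00658333, n = 112
PV = $1,100.00 × (1 − (1 + 0.079/12)^(−112)) / (0.079/12)
PV = $1,100.00 × 79.056407
PV = $86,962.05

PV = PMT × (1-(1+r)^(-n))/r = $86,962.05


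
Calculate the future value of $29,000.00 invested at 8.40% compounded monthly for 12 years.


Compound interest formula: A = P(1 + r/n)^(nt)
A = $29,000.00 × (1 + 0.084/12)^(12 × 12)
Growth factor: (1 + 0.084/12)^144 = 2.730510
A = $29,000.00 × 2.730510
A = $79,184.79

A = P(1 + r/n)^(nt) = $79,184.79


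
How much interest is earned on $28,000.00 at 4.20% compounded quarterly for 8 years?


Compound interest earned = final amount − principal.
A = P(1 + r/n)^(nt) = $28,000.00 × (1 + 0.042/4)^(4 × 8) = $39,112.92
Interest = A − P = $39,112.92 − $28,000.00 = $11,112.92

Interest = A - P = $11,112.92


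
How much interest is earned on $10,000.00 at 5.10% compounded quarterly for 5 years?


Compound interest earned = final amount − principal.
A = P(1 + r/n)^(nt) = $10,000.00 × (1 + 0.051/4)^(4 × 5) = $12,883.83
Interest = A − P = $12,883.83 − $10,000.00 = $2,883.83

Interest = A - P = $2,883.83


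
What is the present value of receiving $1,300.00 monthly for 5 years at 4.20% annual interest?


Present value of an ordinary annuity: PV = PMT × (1 − (1 + r)^(−n)) / r
Monthly rate r = 0.042/12 = 0.0035, n = 60
PV = $1,300.00 × (1 − (1 + 0.042/12)^(−60)) / (0.042/12)
PV = $1,300.00 × 54.033858
PV = $70,244.02

PV = PMT × (1-(1+r)^(-n))/r = $70,244.02


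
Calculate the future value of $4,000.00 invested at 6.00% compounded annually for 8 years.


Compound interest formula: A = P(1 + r/n)^(nt)
A = $4,000.00 × (1 + 0.06/1)^(1 × 8)
Growth factor: (1 + 0.06/1)^8 = 1.593848
A = $4,000.00 × 1.593848
A = $6,375.39

A = P(1 + r/n)^(nt) = $6,375.39


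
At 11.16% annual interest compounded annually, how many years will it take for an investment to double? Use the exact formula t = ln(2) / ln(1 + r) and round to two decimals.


Doubling condition: (1 + r)^t = 2
Take ln of both sides: t × ln(1 + r) = ln(2)
t = ln(2) / ln(1 + r)
t = 0.693147 / 0.105800
t = 6.55

t = ln(2) / ln(1 + r) = 6.55 years


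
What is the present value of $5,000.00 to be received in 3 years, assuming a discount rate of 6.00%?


Present value formula: PV = FV / (1 + r)^t
PV = $5,000.00 / (1 + 0.06)^3
PV = $5,000.00 / 1.191016
PV = $4,198.10

PV = FV / (1 + r)^t = $4,198.10


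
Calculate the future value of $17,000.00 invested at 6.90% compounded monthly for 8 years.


Compound interest formula: A = P(1 + r/n)^(nt)
A = $17,000.00 × (1 + 0.069/12)^(12 × 8)
Growth factor: (1 + 0.069/12)^96 = 1.7339795
A = $17,000.00 × 1.7339795
A = $29,477.65

A = P(1 + r/n)^(nt) = $29,477.65


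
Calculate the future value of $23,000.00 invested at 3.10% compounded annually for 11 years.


Compound interest formula: A = P(1 + r/n)^(nt)
A = $23,000.00 × (1 + 0.031/1)^(1 × 11)
Growth factor: (1 + 0.031/1)^11 = 1.399089
A = $23,000.00 × 1.399089
A = $32,179.05

A = P(1 + r/n)^(nt) = $32,179.05


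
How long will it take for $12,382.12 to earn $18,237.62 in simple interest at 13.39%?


Rearrange the simple interest formula for t:
I = P × r × t  ⇒  t = I / (P × r)
t = $18,237.62 / ($12,382.12 × 0.1339)
t = 11

t = I/(P×r) = 11 years


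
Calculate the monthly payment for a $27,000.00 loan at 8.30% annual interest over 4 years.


Loan payment formula: PMT = PV × r / (1 − (1 + r)^(−n))
Monthly rate r = 0.083/12 ≈ 0.00691667, n = 48 months
Denominator: 1 − (1 + 0.083/12)^(−48) = 0.281692
PMT = $27,000.00 × (0.083/12) / 0.281692
PMT = $662.96 per month

PMT = PV × r / (1-(1+r)^(-n)) = $662.96/month


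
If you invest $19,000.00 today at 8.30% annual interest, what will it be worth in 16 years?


Future value formula: FV = PV × (1 + r)^t
FV = $19,000.00 × (1 + 0.083)^16
FV = $19,000.00 × 3.5814204
FV = $68,046.99

FV = PV × (1 + r)^t = $68,046.99


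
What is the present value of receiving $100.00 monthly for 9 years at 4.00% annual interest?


Present value of an ordinary annuity: PV = PMT × (1 − (1 + r)^(−n)) / r
Monthly rate r = 0.04/12 ≈ 0.00333333, n = 108
PV = $100.00 × (1 − (1 + 0.04/12)^(−108)) / (0.04/12)
PV = $100.00 × 90.571761
PV = $9,057.18

PV = PMT × (1-(1+r)^(-n))/r = $9,057.18


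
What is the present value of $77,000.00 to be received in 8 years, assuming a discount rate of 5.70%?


Present value formula: PV = FV / (1 + r)^t
PV = $77,000.00 / (1 + 0.057)^8
PV = $77,000.00 / 1.5581164
PV = $49,418.64

PV = FV / (1 + r)^t = $49,418.64


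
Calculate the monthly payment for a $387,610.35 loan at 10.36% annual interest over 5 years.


Loan payment formula: PMT = PV × r / (1 − (1 + r)^(−n))
Monthly rate r = 0.1036/12 ≈ 0.00863333, n = 60 months
Denominator: 1 − (1 + 0.1036/12)^(−60) = 0.4029633
PMT = $387,610.35 × (0.1036/12) / 0.4029633
PMT = $8,304.40 per month

PMT = PV × r / (1-(1+r)^(-n)) = $8,304.40/month


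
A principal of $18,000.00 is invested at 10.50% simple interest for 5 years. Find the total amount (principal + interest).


Total amount formula: A = P(1 + rt) = P + P·r·t
Interest: I = P × r × t = $18,000.00 × 0.105 × 5 = $9,450.00
A = P + I = $18,000.00 + $9,450.00 = $27,450.00

A = P + I = P(1 + rt) = $27,450.00


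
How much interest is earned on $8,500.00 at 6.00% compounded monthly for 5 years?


Compound interest earned = final amount − principal.
A = P(1 + r/n)^(nt) = $8,500.00 × (1 + 0.06/12)^(12 × 5) = $11,465.23
Interest = A − P = $11,465.23 − $8,500.00 = $2,965.23

Interest = A - P = $2,965.23


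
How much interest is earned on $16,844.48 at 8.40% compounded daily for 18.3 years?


Compound interest earned = final amount − principal.
A = P(1 + r/n)^(nt) = $16,844.48 × (1 + 0.084/365)^(365 × 18.3) = $78,339.05
Interest = A − P = $78,339.05 − $16,844.48 = $61,494.57

Interest = A - P = $61,494.57


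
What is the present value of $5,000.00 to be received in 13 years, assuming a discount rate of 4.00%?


Present value formula: PV = FV / (1 + r)^t
PV = $5,000.00 / (1 + 0.04)^13
PV = $5,000.00 / 1.665074
PV = $3,002.87

PV = FV / (1 + r)^t = $3,002.87


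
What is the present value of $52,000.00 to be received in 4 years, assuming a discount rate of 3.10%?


Present value formula: PV = FV / (1 + r)^t
PV = $52,000.00 / (1 + 0.031)^4
PV = $52,000.00 / 1.129886
PV = $46,022.34

PV = FV / (1 + r)^t = $46,022.34


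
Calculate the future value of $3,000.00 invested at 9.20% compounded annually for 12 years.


Compound interest formula: A = P(1 + r/n)^(nt)
A = $3,000.00 × (1 + 0.092/1)^(1 × 12)
Growth factor: (1 + 0.092/1)^12 = 2.875224
A = $3,000.00 × 2.875224
A = $8,625.67

A = P(1 + r/n)^(nt) = $8,625.67


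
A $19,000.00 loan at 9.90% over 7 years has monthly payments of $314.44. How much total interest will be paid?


Total paid over the life of the loan = PMT × n.
Total paid = $314.44 × 84 = $26,412.96
Total interest = total paid − principal = $26,412.96 − $19,000.00 = $7,412.96

Total interest = (PMT × n) - PV = $7,412.96


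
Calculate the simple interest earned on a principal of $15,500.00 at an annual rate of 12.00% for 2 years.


Simple interest formula: I = P × r × t
I = $15,500.00 × 0.12 × 2
I = $3,720.00

I = P × r × t = $3,720.00


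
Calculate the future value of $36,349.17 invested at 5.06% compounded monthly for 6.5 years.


Compound interest formula: A = P(1 + r/n)^(nt)
A = $36,349.17 × (1 + 0.0506/12)^(12 × 6.5)
Growth factor: (1 + 0.0506/12)^78 = 1.3884785
A = $36,349.17 × 1.3884785
A = $50,470.04

A = P(1 + r/n)^(nt) = $50,470.04


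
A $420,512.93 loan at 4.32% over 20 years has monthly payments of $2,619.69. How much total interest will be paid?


Total paid over the life of the loan = PMT × n.
Total paid = $2,619.69 × 240 = $628,725.60
Total interest = total paid − principal = $628,725.60 − $420,512.93 = $208,212.67

Total interest = (PMT × n) - PV = $208,212.67


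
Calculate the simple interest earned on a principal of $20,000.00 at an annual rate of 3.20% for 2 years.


Simple interest formula: I = P × r × t
I = $20,000.00 × 0.032 × 2
I = $1,280.00

I = P × r × t = $1,280.00


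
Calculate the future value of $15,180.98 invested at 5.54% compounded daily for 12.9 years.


Compound interest formula: A = P(1 + r/n)^(nt)
A = $15,180.98 × (1 + 0.0554/365)^(365 × 12.9)
Growth factor: (1 + 0.0554/365)^4708.5 = 2.043381
A = $15,180.98 × 2.043381
A = $31,020.53

A = P(1 + r/n)^(nt) = $31,020.53


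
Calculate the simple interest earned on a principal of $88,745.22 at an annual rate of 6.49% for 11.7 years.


Simple interest formula: I = P × r × t
I = $88,745.22 × 0.0649 × 11.7
I = $67,386.91

I = P × r × t = $67,386.91


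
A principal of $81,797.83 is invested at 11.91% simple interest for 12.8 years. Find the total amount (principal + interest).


Total amount formula: A = P(1 + rt) = P + P·r·t
Interest: I = P × r × t = $81,797.83 × 0.1191 × 12.8 = $124,699.16
A = P + I = $81,797.83 + $124,699.16 = $206,496.99

A = P + I = P(1 + rt) = $206,496.99


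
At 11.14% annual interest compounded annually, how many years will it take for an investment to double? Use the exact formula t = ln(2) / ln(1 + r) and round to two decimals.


Doubling condition: (1 + r)^t = 2
Take ln of both sides: t × ln(1 + r) = ln(2)
t = ln(2) / ln(1 + r)
t = 0.693147 / 0.105620
t = 6.56

t = ln(2) / ln(1 + r) = 6.56 years


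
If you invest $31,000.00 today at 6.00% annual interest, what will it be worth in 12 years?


Future value formula: FV = PV × (1 + r)^t
FV = $31,000.00 × (1 + 0.06)^12
FV = $31,000.00 × 2.0121965
FV = $62,378.09

FV = PV × (1 + r)^t = $62,378.09


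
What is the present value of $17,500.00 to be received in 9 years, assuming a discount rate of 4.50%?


Present value formula: PV = FV / (1 + r)^t
PV = $17,500.00 / (1 + 0.045)^9
PV = $17,500.00 / 1.486095
PV = $11,775.83

PV = FV / (1 + r)^t = $11,775.83


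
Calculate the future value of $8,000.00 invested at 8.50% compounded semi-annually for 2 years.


Compound interest formula: A = P(1 + r/n)^(nt)
A = $8,000.00 × (1 + 0.085/2)^(2 × 2)
Growth factor: (1 + 0.085/2)^4 = 1.181148
A = $8,000.00 × 1.181148
A = $9,449.18

A = P(1 + r/n)^(nt) = $9,449.18


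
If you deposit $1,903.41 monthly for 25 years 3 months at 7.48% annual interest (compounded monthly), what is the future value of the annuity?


Future value of an ordinary annuity: FV = PMT × ((1 + r)^n − 1) / r
Monthly rate r = 0.0748/12 ≈ 0.00623333, n = 303
FV = $1,903.41 × ((1 + 0.0748/12)^303 − 1) / (0.0748/12)
FV = $1,903.41 × 893.924513
FV = $1,701,504.86

FV = PMT × ((1+r)^n - 1)/r = $1,701,504.86


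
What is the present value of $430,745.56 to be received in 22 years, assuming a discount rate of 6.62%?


Present value formula: PV = FV / (1 + r)^t
PV = $430,745.56 / (1 + 0.0662)^22
PV = $430,745.56 / 4.0968581
PV = $105,140.46

PV = FV / (1 + r)^t = $105,140.46


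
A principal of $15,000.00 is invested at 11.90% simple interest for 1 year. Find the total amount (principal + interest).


Total amount formula: A = P(1 + rt) = P + P·r·t
Interest: I = P × r × t = $15,000.00 × 0.119 × 1 = $1,785.00
A = P + I = $15,000.00 + $1,785.00 = $16,785.00

A = P + I = P(1 + rt) = $16,785.00


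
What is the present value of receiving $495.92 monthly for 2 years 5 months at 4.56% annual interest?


Present value of an ordinary annuity: PV = PMT × (1 − (1 + r)^(−n)) / r
Monthly rate r = 0.0456/12 = 0.0038, n = 29
PV = $495.92 × (1 − (1 + 0.0456/12)^(−29)) / (0.0456/12)
PV = $495.92 × 27.409983
PV = $13,593.16

PV = PMT × (1-(1+r)^(-n))/r = $13,593.16


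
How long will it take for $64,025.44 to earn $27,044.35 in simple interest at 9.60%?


Rearrange the simple interest formula for t:
I = P × r × t  ⇒  t = I / (P × r)
t = $27,044.35 / ($64,025.44 × 0.096)
t = 4.4

t = I/(P×r) = 4.4 years


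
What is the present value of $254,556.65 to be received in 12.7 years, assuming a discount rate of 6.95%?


Present value formula: PV = FV / (1 + r)^t
PV = $254,556.65 / (1 + 0.0695)^12.7
PV = $254,556.65 / 2.3474482
PV = $108,439.73

PV = FV / (1 + r)^t = $108,439.73


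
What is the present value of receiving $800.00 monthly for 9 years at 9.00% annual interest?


Present value of an ordinary annuity: PV = PMT × (1 − (1 + r)^(−n)) / r
Monthly rate r = 0.09/12 = 0.0075, n = 108
PV = $800.00 × (1 − (1 + 0.09/12)^(−108)) / (0.09/12)
PV = $800.00 × 73.839382
PV = $59,071.51

PV = PMT × (1-(1+r)^(-n))/r = $59,071.51


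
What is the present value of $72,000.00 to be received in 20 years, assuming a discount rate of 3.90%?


Present value formula: PV = FV / (1 + r)^t
PV = $72,000.00 / (1 + 0.039)^20
PV = $72,000.00 / 2.14936885
PV = $33,498.21

PV = FV / (1 + r)^t = $33,498.21


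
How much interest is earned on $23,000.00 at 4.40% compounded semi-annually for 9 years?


Compound interest earned = final amount − principal.
A = P(1 + r/n)^(nt) = $23,000.00 × (1 + 0.044/2)^(2 × 9) = $34,028.59
Interest = A − P = $34,028.59 − $23,000.00 = $11,028.59

Interest = A - P = $11,028.59


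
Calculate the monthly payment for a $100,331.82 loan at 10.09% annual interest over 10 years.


Loan payment formula: PMT = PV × r / (1 − (1 + r)^(−n))
Monthly rate r = 0.1009/12 ≈ 0.00840833, n = 120 months
Denominator: 1 − (1 + 0.1009/12)^(−120) = 0.633875
PMT = $100,331.82 × (0.1009/12) / 0.633875
PMT = $1,330.90 per month

PMT = PV × r / (1-(1+r)^(-n)) = $1,330.90/month


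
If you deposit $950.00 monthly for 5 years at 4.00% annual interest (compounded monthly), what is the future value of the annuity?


Future value of an ordinary annuity: FV = PMT × ((1 + r)^n − 1) / r
Monthly rate r = 0.04/12 ≈ 0.00333333, n = 60
FV = $950.00 × ((1 + 0.04/12)^60 − 1) / (0.04/12)
FV = $950.00 × 66.298978
FV = $62,984.03

FV = PMT × ((1+r)^n - 1)/r = $62,984.03


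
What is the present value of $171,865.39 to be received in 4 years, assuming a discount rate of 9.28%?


Present value formula: PV = FV / (1 + r)^t
PV = $171,865.39 / (1 + 0.0928)^4
PV = $171,865.39 / 1.4261419
PV = $120,510.72

PV = FV / (1 + r)^t = $120,510.72


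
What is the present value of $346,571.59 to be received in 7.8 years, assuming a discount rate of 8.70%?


Present value formula: PV = FV / (1 + r)^t
PV = $346,571.59 / (1 + 0.087)^7.8
PV = $346,571.59 / 1.9168602
PV = $180,801.70

PV = FV / (1 + r)^t = $180,801.70


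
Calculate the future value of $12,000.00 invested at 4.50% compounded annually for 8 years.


Compound interest formula: A = P(1 + r/n)^(nt)
A = $12,000.00 × (1 + 0.045/1)^(1 × 8)
Growth factor: (1 + 0.045/1)^8 = 1.422101
A = $12,000.00 × 1.422101
A = $17,065.21

A = P(1 + r/n)^(nt) = $17,065.21


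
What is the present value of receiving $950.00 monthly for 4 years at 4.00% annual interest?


Present value of an ordinary annuity: PV = PMT × (1 − (1 + r)^(−n)) / r
Monthly rate r = 0.04/12 ≈ 0.00333333, n = 48
PV = $950.00 × (1 − (1 + 0.04/12)^(−48)) / (0.04/12)
PV = $950.00 × 44.288834
PV = $42,074.39

PV = PMT × (1-(1+r)^(-n))/r = $42,074.39


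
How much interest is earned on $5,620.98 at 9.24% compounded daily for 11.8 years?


Compound interest earned = final amount − principal.
A = P(1 + r/n)^(nt) = $5,620.98 × (1 + 0.0924/365)^(365 × 11.8) = $16,721.38
Interest = A − P = $16,721.38 − $5,620.98 = $11,100.40

Interest = A - P = $11,100.40


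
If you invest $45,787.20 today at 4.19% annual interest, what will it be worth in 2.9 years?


Future value formula: FV = PV × (1 + r)^t
FV = $45,787.20 × (1 + 0.0419)^2.9
FV = $45,787.20 × 1.1264074
FV = $51,575.04

FV = PV × (1 + r)^t = $51,575.04


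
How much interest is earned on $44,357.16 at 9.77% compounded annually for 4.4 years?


Compound interest earned = final amount − principal.
A = P(1 + r/n)^(nt) = $44,357.16 × (1 + 0.0977/1)^(1 × 4.4) = $66,848.53
Interest = A − P = $66,848.53 − $44,357.16 = $22,491.37

Interest = A - P = $22,491.37


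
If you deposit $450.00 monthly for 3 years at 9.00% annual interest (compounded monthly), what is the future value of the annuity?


Future value of an ordinary annuity: FV = PMT × ((1 + r)^n − 1) / r
Monthly rate r = 0.09/12 = 0.0075, n = 36
FV = $450.00 × ((1 + 0.09/12)^36 − 1) / (0.09/12)
FV = $450.00 × 41.152716
FV = $18,518.72

FV = PMT × ((1+r)^n - 1)/r = $18,518.72


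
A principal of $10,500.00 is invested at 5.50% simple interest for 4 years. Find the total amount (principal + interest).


Total amount formula: A = P(1 + rt) = P + P·r·t
Interest: I = P × r × t = $10,500.00 × 0.055 × 4 = $2,310.00
A = P + I = $10,500.00 + $2,310.00 = $12,810.00

A = P + I = P(1 + rt) = $12,810.00


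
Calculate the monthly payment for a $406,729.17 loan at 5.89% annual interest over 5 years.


Loan payment formula: PMT = PV × r / (1 − (1 + r)^(−n))
Monthly rate r = 0.0589/12 ≈ 0.00490833, n = 60 months
Denominator: 1 − (1 + 0.0589/12)^(−60) = 0.254559
PMT = $406,729.17 × (0.0589/12) / 0.254559
PMT = $7,842.43 per month

PMT = PV × r / (1-(1+r)^(-n)) = $7,842.43/month


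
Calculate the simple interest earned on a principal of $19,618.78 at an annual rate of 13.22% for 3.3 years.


Simple interest formula: I = P × r × t
I = $19,618.78 × 0.1322 × 3.3
I = $8,558.89

I = P × r × t = $8,558.89


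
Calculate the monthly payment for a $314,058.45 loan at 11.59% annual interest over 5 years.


Loan payment formula: PMT = PV × r / (1 − (1 + r)^(−n))
Monthly rate r = 0.1159/12 ≈ 0.00965833, n = 60 months
Denominator: 1 − (1 + 0.1159/12)^(−60) = 0.438262
PMT = $314,058.45 × (0.1159/12) / 0.438262
PMT = $6,921.16 per month

PMT = PV × r / (1-(1+r)^(-n)) = $6,921.16/month


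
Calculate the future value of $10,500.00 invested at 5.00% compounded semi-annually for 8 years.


Compound interest formula: A = P(1 + r/n)^(nt)
A = $10,500.00 × (1 + 0.05/2)^(2 × 8)
Growth factor: (1 + 0.05/2)^16 = 1.484506
A = $10,500.00 × 1.484506
A = $15,587.31

A = P(1 + r/n)^(nt) = $15,587.31


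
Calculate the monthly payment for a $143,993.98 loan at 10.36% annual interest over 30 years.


Loan payment formula: PMT = PV × r / (1 − (1 + r)^(−n))
Monthly rate r = 0.1036/12 ≈ 0.00863333, n = 360 months
Denominator: 1 − (1 + 0.1036/12)^(−360) = 0.954710
PMT = $143,993.98 × (0.1036/12) / 0.954710
PMT = $1,302.12 per month

PMT = PV × r / (1-(1+r)^(-n)) = $1,302.12/month


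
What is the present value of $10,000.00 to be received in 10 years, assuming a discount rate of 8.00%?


Present value formula: PV = FV / (1 + r)^t
PV = $10,000.00 / (1 + 0.08)^10
PV = $10,000.00 / 2.158925
PV = $4,631.93

PV = FV / (1 + r)^t = $4,631.93


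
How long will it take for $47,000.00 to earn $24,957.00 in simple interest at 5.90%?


Rearrange the simple interest formula for t:
I = P × r × t  ⇒  t = I / (P × r)
t = $24,957.00 / ($47,000.00 × 0.059)
t = 9

t = I/(P×r) = 9 years


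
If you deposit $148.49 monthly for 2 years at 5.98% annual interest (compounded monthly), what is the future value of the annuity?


Future value of an ordinary annuity: FV = PMT × ((1 + r)^n − 1) / r
Monthly rate r = 0.0598/12 ≈ 0.00498333, n = 24
FV = $148.49 × ((1 + 0.0598/12)^24 − 1) / (0.0598/12)
FV = $148.49 × 25.427005
FV = $3,775.66

FV = PMT × ((1+r)^n - 1)/r = $3,775.66


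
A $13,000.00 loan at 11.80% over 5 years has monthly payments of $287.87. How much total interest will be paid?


Total paid over the life of the loan = PMT × n.
Total paid = $287.87 × 60 = $17,272.20
Total interest = total paid − principal = $17,272.20 − $13,000.00 = $4,272.20

Total interest = (PMT × n) - PV = $4,272.20


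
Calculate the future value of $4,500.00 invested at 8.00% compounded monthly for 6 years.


Compound interest formula: A = P(1 + r/n)^(nt)
A = $4,500.00 × (1 + 0.08/12)^(12 × 6)
Growth factor: (1 + 0.08/12)^72 = 1.613502
A = $4,500.00 × 1.613502
A = $7,260.76

A = P(1 + r/n)^(nt) = $7,260.76


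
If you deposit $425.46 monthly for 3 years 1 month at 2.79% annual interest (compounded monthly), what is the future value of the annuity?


Future value of an ordinary annuity: FV = PMT × ((1 + r)^n − 1) / r
Monthly rate r = 0.0279/12 = 0.002325, n = 37
FV = $425.46 × ((1 + 0.0279/12)^37 − 1) / (0.0279/12)
FV = $425.46 × 38.591295
FV = $16,419.05

FV = PMT × ((1+r)^n - 1)/r = $16,419.05


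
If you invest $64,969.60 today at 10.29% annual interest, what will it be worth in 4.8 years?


Future value formula: FV = PV × (1 + r)^t
FV = $64,969.60 × (1 + 0.1029)^4.8
FV = $64,969.60 × 1.600197
FV = $103,964.16

FV = PV × (1 + r)^t = $103,964.16


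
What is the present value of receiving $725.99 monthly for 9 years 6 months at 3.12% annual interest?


Present value of an ordinary annuity: PV = PMT × (1 − (1 + r)^(−n)) / r
Monthly rate r = 0.0312/12 = 0.0026, n = 114
PV = $725.99 × (1 − (1 + 0.0312/12)^(−114)) / (0.0312/12)
PV = $725.99 × 98.547687
PV = $71,544.64

PV = PMT × (1-(1+r)^(-n))/r = $71,544.64


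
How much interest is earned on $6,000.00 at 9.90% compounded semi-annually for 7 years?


Compound interest earned = final amount − principal.
A = P(1 + r/n)^(nt) = $6,000.00 × (1 + 0.099/2)^(2 × 7) = $11,800.64
Interest = A − P = $11,800.64 − $6,000.00 = $5,800.64

Interest = A - P = $5,800.64


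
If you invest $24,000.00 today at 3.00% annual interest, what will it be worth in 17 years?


Future value formula: FV = PV × (1 + r)^t
FV = $24,000.00 × (1 + 0.03)^17
FV = $24,000.00 × 1.6528476
FV = $39,668.34

FV = PV × (1 + r)^t = $39,668.34


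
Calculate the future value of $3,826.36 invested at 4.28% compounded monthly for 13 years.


Compound interest formula: A = P(1 + r/n)^(nt)
A = $3,826.36 × (1 + 0.0428/12)^(12 × 13)
Growth factor: (1 + 0.0428/12)^156 = 1.742656
A = $3,826.36 × 1.742656
A = $6,668.03

A = P(1 + r/n)^(nt) = $6,668.03


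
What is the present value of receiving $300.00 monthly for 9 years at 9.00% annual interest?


Present value of an ordinary annuity: PV = PMT × (1 − (1 + r)^(−n)) / r
Monthly rate r = 0.09/12 = 0.0075, n = 108
PV = $300.00 × (1 − (1 + 0.09/12)^(−108)) / (0.09/12)
PV = $300.00 × 73.839382
PV = $22,151.81

PV = PMT × (1-(1+r)^(-n))/r = $22,151.81


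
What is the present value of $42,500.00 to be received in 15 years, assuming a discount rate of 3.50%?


Present value formula: PV = FV / (1 + r)^t
PV = $42,500.00 / (1 + 0.035)^15
PV = $42,500.00 / 1.675349
PV = $25,367.85

PV = FV / (1 + r)^t = $25,367.85


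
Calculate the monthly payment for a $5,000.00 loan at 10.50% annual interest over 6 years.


Loan payment formula: PMT = PV × r / (1 − (1 + r)^(−n))
Monthly rate r = 0.105/12 = 0.00875, n = 72 months
Denominator: 1 − (1 + 0.105/12)^(−72) = 0.465947
PMT = $5,000.00 × (0.105/12) / 0.465947
PMT = $93.89 per month

PMT = PV × r / (1-(1+r)^(-n)) = $93.89/month


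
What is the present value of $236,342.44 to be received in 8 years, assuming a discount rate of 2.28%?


Present value formula: PV = FV / (1 + r)^t
PV = $236,342.44 / (1 + 0.0228)^8
PV = $236,342.44 / 1.1976385
PV = $197,340.38

PV = FV / (1 + r)^t = $197,340.38


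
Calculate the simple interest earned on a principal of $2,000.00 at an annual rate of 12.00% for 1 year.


Simple interest formula: I = P × r × t
I = $2,000.00 × 0.12 × 1
I = $240.00

I = P × r × t = $240.00


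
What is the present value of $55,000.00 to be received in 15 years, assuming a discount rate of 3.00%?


Present value formula: PV = FV / (1 + r)^t
PV = $55,000.00 / (1 + 0.03)^15
PV = $55,000.00 / 1.5579674
PV = $35,302.41

PV = FV / (1 + r)^t = $35,302.41


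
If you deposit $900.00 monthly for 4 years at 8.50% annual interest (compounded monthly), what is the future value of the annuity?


Future value of an ordinary annuity: FV = PMT × ((1 + r)^n − 1) / r
Monthly rate r = 0.085/12 ≈ 0.00708333, n = 48
FV = $900.00 × ((1 + 0.085/12)^48 − 1) / (0.085/12)
FV = $900.00 × 56.931495
FV = $51,238.35

FV = PMT × ((1+r)^n - 1)/r = $51,238.35


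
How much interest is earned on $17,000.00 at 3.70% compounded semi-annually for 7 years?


Compound interest earned = final amount − principal.
A = P(1 + r/n)^(nt) = $17,000.00 × (1 + 0.037/2)^(2 × 7) = $21,973.71
Interest = A − P = $21,973.71 − $17,000.00 = $4,973.71

Interest = A - P = $4,973.71


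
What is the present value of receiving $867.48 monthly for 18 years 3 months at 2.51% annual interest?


Present value of an ordinary annuity: PV = PMT × (1 − (1 + r)^(−n)) / r
Monthly rate r = 0.0251/12 ≈ 0.00209167, n = 219
PV = $867.48 × (1 − (1 + 0.0251/12)^(−219)) / (0.0251/12)
PV = $867.48 × 175.552494
PV = $152,288.28

PV = PMT × (1-(1+r)^(-n))/r = $152,288.28


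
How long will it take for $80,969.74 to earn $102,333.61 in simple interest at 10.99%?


Rearrange the simple interest formula for t:
I = P × r × t  ⇒  t = I / (P × r)
t = $102,333.61 / ($80,969.74 × 0.1099)
t = 11.5

t = I/(P×r) = 11.5 years


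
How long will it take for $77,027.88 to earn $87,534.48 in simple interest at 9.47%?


Rearrange the simple interest formula for t:
I = P × r × t  ⇒  t = I / (P × r)
t = $87,534.48 / ($77,027.88 × 0.0947)
t = 12

t = I/(P×r) = 12 years


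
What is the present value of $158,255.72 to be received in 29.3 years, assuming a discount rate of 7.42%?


Present value formula: PV = FV / (1 + r)^t
PV = $158,255.72 / (1 + 0.0742)^29.3
PV = $158,255.72 / 8.143195
PV = $19,434.11

PV = FV / (1 + r)^t = $19,434.11


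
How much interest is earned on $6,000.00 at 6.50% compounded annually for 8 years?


Compound interest earned = final amount − principal.
A = P(1 + r/n)^(nt) = $6,000.00 × (1 + 0.065/1)^(1 × 8) = $9,929.97
Interest = A − P = $9,929.97 − $6,000.00 = $3,929.97

Interest = A - P = $3,929.97


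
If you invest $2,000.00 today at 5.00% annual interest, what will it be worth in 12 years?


Future value formula: FV = PV × (1 + r)^t
FV = $2,000.00 × (1 + 0.05)^12
FV = $2,000.00 × 1.795856
FV = $3,591.71

FV = PV × (1 + r)^t = $3,591.71


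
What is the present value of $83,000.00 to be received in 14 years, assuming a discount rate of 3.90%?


Present value formula: PV = FV / (1 + r)^t
PV = $83,000.00 / (1 + 0.039)^14
PV = $83,000.00 / 1.70851055
PV = $48,580.33

PV = FV / (1 + r)^t = $48,580.33


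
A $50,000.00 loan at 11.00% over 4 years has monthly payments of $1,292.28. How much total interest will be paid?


Total paid over the life of the loan = PMT × n.
Total paid = $1,292.28 × 48 = $62,029.44
Total interest = total paid − principal = $62,029.44 − $50,000.00 = $12,029.44

Total interest = (PMT × n) - PV = $12,029.44


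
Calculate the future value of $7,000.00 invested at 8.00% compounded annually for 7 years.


Compound interest formula: A = P(1 + r/n)^(nt)
A = $7,000.00 × (1 + 0.08/1)^(1 × 7)
Growth factor: (1 + 0.08/1)^7 = 1.713824
A = $7,000.00 × 1.713824
A = $11,996.77

A = P(1 + r/n)^(nt) = $11,996.77


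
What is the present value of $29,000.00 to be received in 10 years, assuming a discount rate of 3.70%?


Present value formula: PV = FV / (1 + r)^t
PV = $29,000.00 / (1 + 0.037)^10
PV = $29,000.00 / 1.438095
PV = $20,165.57

PV = FV / (1 + r)^t = $20,165.57


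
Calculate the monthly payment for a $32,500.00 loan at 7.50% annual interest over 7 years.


Loan payment formula: PMT = PV × r / (1 − (1 + r)^(−n))
Monthly rate r = 0.075/12 = 0.00625, n = 84 months
Denominator: 1 − (1 + 0.075/12)^(−84) = 0.407477
PMT = $32,500.00 × (0.075/12) / 0.407477
PMT = $498.49 per month

PMT = PV × r / (1-(1+r)^(-n)) = $498.49/month


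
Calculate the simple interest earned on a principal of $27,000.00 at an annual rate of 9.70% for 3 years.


Simple interest formula: I = P × r × t
I = $27,000.00 × 0.097 × 3
I = $7,857.00

I = P × r × t = $7,857.00


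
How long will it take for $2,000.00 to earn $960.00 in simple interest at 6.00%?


Rearrange the simple interest formula for t:
I = P × r × t  ⇒  t = I / (P × r)
t = $960.00 / ($2,000.00 × 0.06)
t = 8

t = I/(P×r) = 8 years
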